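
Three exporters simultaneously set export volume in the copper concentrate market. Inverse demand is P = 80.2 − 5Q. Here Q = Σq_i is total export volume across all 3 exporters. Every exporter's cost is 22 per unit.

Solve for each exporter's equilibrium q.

2.91

A representative exporter's profit is π_i = q_i(80.2 − 5Q) − 22q_i, with Q = q_i + Σ_{j≠i} q_j.
First-order condition: 58.2 − 10q_i − 5Σ_{j≠i} q_j = 0.
Imposing symmetry (q_j = q for all j) turns Σ_{j≠i} q_j into 2q, so 58.2 = 20q and q = 2.91.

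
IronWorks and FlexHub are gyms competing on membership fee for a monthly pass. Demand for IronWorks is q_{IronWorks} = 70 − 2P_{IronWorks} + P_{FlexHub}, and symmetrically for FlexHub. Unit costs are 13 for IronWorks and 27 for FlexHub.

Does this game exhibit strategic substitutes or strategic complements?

strategic complements

IronWorks's profit: π = (P_{IronWorks} − 13)(70 − 2P_{IronWorks} + P_{FlexHub}).
∂π/∂P_{IronWorks} = 96 − 4P_{IronWorks} + P_{FlexHub} = 0 ⇒ P_{IronWorks} = 24 + 0.25P_{FlexHub}.
The best-response slope dP_{IronWorks}/dP_{FlexHub} = 0.25 > 0: the reaction function is upward-sloping, so the choices are strategic complements.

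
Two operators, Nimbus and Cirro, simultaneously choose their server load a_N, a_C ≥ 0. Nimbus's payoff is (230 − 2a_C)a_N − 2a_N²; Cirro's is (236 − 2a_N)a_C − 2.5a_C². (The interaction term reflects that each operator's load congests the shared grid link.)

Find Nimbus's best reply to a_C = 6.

Expanding Nimbus's payoff: 230a_N − 2a_Ca_N − 2a_N².
∂π/∂a_N = 230 − 2a_C − 4a_N = 0, so a_N = 57.5 − 0.5a_C.
At a_C = 6: a_N = 57.5 − 0.5·6 = 54.5.

54.5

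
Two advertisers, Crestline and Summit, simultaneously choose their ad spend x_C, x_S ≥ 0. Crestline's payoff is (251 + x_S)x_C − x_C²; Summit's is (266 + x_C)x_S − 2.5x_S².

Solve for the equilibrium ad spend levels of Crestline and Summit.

169, 87

Expanding Crestline's payoff: 251x_C + x_Sx_C − x_C².
∂π/∂x_C = 251 + x_S − 2x_C = 0, so x_C = 125.5 + 0.5x_S.
Likewise for Summit: x_S = 53.2 + 0.2x_C.
Solving the two reaction functions simultaneously: (1 − (0.5)(0.2))x_C = 125.5 + 0.5·53.2, so 0.9x_C = 152.1 and x_C = 169.
Then x_S = 53.2 + 0.2·169 = 87.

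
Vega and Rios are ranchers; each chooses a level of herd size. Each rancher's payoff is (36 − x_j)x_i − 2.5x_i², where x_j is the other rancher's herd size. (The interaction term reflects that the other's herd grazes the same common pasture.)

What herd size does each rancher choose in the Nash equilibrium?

6

Vega's payoff is (36 − x_R)x_V − 2.5x_V².
∂π/∂x_V = 36 − x_R − 5x_V = 0, so x_V = 7.2 − 0.2x_R.
Setting x_V = x_R in the reaction function: x_V = 7.2 − 0.2x_V, so x_V = 7.2 / 1.2 = 6.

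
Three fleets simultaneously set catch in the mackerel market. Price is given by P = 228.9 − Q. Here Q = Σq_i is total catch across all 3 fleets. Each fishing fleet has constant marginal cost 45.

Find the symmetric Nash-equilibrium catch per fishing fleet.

A representative fishing fleet's profit is π_i = q_i(228.9 − Q) − 45q_i, with Q = q_i + Σ_{j≠i} q_j.
First-order condition: 183.9 − 2q_i − Σ_{j≠i} q_j = 0.
Imposing symmetry (q_j = q for all j) turns Σ_{j≠i} q_j into 2q, so 183.9 = 4q and q = 45.975.

45.975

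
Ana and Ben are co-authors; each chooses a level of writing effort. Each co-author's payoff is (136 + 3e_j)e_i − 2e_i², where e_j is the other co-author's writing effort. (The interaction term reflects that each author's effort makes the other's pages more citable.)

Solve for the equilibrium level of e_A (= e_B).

Ana's payoff is (136 + 3e_B)e_A − 2e_A².
∂π/∂e_A = 136 + 3e_B − 4e_A = 0, so e_A = 34 + 0.75e_B.
The game is symmetric, so in equilibrium e_B = e_A: the reaction function gives 0.25e_A = 34, hence e_A = 136.

136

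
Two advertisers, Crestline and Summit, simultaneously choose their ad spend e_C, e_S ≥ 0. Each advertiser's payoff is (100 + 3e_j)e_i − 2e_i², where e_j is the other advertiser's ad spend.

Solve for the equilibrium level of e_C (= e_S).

Crestline's payoff is (100 + 3e_S)e_C − 2e_C².
∂π/∂e_C = 100 + 3e_S − 4e_C = 0, so e_C = 25 + 0.75e_S.
The game is symmetric, so in equilibrium e_S = e_C: the reaction function gives 0.25e_C = 25, hence e_C = 100.

100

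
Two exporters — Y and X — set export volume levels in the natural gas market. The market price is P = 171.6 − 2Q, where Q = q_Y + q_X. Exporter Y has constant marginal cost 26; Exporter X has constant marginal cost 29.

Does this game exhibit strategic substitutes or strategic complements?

strategic substitutes

Exporter Y's profit: π = q_Y(171.6 − 2(q_Y + q_X)) − 26q_Y.
∂π/∂q_Y = 145.6 − 4q_Y − 2q_X = 0, so q_Y = 36.4 − 0.5q_X.
The best-response slope dq_Y/dq_X = −0.5 < 0: the reaction function is downward-sloping, so the choices are strategic substitutes.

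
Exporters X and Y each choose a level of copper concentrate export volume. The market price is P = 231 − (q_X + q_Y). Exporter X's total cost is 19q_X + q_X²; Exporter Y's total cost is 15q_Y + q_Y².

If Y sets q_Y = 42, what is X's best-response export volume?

Exporter X's profit: π = q_X(231 − (q_X + q_Y)) − 19q_X − q_X².
∂π/∂q_X = 212 − 4q_X − q_Y = 0, so q_X = 53 − 0.25q_Y.
At q_Y = 42: q_X = 53 − 0.25·42 = 42.5.

42.5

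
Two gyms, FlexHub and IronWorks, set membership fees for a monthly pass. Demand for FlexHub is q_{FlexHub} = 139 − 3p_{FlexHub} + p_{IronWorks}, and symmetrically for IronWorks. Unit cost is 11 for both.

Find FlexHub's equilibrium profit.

1642.68

FlexHub's profit: π = (p_{FlexHub} − 11)(139 − 3p_{FlexHub} + p_{IronWorks}).
∂π/∂p_{FlexHub} = 172 − 6p_{FlexHub} + p_{IronWorks} = 0 ⇒ p_{FlexHub} = 86/3 + (1/6)p_{IronWorks}.
Setting p_{FlexHub} = p_{IronWorks} in the reaction function: p_{FlexHub} = 86/3 + (1/6)p_{FlexHub}, so p_{FlexHub} = (86/3) / (5/6) = 34.4.
q_{FlexHub} = 139 − 3·34.4 + 34.4 = 70.2.
Profit = (34.4 − 11)·70.2 = 1642.68.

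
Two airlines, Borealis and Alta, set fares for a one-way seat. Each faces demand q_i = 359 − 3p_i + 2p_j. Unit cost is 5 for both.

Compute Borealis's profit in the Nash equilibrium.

Borealis's profit: π = (p_{Borealis} − 5)(359 − 3p_{Borealis} + 2p_{Alta}).
∂π/∂p_{Borealis} = 374 − 6p_{Borealis} + 2p_{Alta} = 0 ⇒ p_{Borealis} = 187/3 + (1/3)p_{Alta}.
By symmetry p_{Alta} = p_{Borealis}; substituting into the reaction function, (2/3)p_{Borealis} = 187/3 and p_{Borealis} = 93.5.
q_{Borealis} = 359 − 3·93.5 + 2·93.5 = 265.5.
Profit = (93.5 − 5)·265.5 = 23496.75.

23496.75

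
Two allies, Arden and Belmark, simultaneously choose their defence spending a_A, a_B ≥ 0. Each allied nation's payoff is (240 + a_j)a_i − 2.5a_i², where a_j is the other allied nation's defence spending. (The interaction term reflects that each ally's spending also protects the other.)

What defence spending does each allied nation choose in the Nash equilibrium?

Arden's payoff is (240 + a_B)a_A − 2.5a_A².
∂π/∂a_A = 240 + a_B − 5a_A = 0, so a_A = 48 + 0.2a_B.
Setting a_A = a_B in the reaction function: a_A = 48 + 0.2a_A, so a_A = 48 / 0.8 = 60.

60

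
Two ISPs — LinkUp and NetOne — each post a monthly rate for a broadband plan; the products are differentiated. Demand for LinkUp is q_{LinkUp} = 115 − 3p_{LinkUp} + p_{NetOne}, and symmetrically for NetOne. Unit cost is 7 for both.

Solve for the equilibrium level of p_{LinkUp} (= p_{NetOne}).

LinkUp's profit: π = (p_{LinkUp} − 7)(115 − 3p_{LinkUp} + p_{NetOne}).
∂π/∂p_{LinkUp} = 136 − 6p_{LinkUp} + p_{NetOne} = 0 ⇒ p_{LinkUp} = 68/3 + (1/6)p_{NetOne}.
By symmetry p_{NetOne} = p_{LinkUp}; substituting into the reaction function, (5/6)p_{LinkUp} = 68/3 and p_{LinkUp} = 27.2.

27.2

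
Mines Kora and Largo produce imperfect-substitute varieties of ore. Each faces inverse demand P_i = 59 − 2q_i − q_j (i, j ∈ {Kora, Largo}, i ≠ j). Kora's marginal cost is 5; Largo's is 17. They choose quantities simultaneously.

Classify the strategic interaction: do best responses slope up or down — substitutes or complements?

Mine Kora's profit: π = q_{Kora}(59 − 2q_{Kora} − q_{Largo}) − 5q_{Kora}.
∂π/∂q_{Kora} = 54 − 4q_{Kora} − q_{Largo} = 0 ⇒ q_{Kora} = 13.5 − 0.25q_{Largo}.
The best-response slope dq_{Kora}/dq_{Largo} = −0.25 < 0: the reaction function is downward-sloping, so the choices are strategic substitutes.

strategic substitutes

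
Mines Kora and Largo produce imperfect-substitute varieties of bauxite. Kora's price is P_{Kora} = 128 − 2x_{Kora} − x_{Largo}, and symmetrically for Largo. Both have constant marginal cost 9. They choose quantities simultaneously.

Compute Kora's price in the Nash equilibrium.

Mine Kora's profit: π = x_{Kora}(128 − 2x_{Kora} − x_{Largo}) − 9x_{Kora}.
∂π/∂x_{Kora} = 119 − 4x_{Kora} − x_{Largo} = 0 ⇒ x_{Kora} = 29.75 − 0.25x_{Largo}.
By symmetry x_{Largo} = x_{Kora}; substituting into the reaction function, 1.25x_{Kora} = 29.75 and x_{Kora} = 23.8.
P_{Kora} = 128 − 2·23.8 − 23.8 = 56.6.

56.6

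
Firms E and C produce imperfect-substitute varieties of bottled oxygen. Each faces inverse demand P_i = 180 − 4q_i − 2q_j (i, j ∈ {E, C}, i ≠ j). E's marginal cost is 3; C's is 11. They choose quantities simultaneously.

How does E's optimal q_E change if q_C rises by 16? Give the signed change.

-4

Firm E's profit: π = q_E(180 − 4q_E − 2q_C) − 3q_E.
∂π/∂q_E = 177 − 8q_E − 2q_C = 0 ⇒ q_E = 22.125 − 0.25q_C.
The reaction-function slope is −0.25, so a 16-unit rise in q_C moves q_E by −0.25 × 16 = −4. E's best response falls — the actions are strategic substitutes.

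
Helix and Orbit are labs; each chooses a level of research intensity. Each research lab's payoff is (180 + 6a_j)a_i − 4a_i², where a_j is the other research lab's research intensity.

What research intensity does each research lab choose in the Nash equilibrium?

90

Helix's payoff is (180 + 6a_O)a_H − 4a_H².
∂π/∂a_H = 180 + 6a_O − 8a_H = 0, so a_H = 22.5 + 0.75a_O.
Setting a_H = a_O in the reaction function: a_H = 22.5 + 0.75a_H, so a_H = 22.5 / 0.25 = 90.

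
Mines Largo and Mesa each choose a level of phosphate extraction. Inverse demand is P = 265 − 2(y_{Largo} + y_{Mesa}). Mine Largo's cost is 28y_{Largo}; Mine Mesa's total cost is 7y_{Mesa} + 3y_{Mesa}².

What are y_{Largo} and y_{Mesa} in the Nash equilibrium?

51.5, 15.5

Mine Largo's profit: π = y_{Largo}(265 − 2(y_{Largo} + y_{Mesa})) − 28y_{Largo}.
∂π/∂y_{Largo} = 237 − 4y_{Largo} − 2y_{Mesa} = 0, so y_{Largo} = 59.25 − 0.5y_{Mesa}.
For Mesa: ∂π/∂y_{Mesa} = 258 − 10y_{Mesa} − 2y_{Largo} = 0 ⇒ y_{Mesa} = 25.8 − 0.2y_{Largo}.
Substituting the second reaction function into the first: y_{Largo} = 59.25 − 0.5(25.8 − 0.2y_{Largo}), which gives 0.9y_{Largo} = 46.35 ⇒ y_{Largo} = 51.5.
Then y_{Mesa} = 25.8 − 0.2·51.5 = 15.5.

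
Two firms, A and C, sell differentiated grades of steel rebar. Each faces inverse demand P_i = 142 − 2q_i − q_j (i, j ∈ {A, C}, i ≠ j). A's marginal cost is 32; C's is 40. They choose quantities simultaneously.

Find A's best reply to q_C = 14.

Firm A's profit: π = q_A(142 − 2q_A − q_C) − 32q_A.
∂π/∂q_A = 110 − 4q_A − q_C = 0 ⇒ q_A = 27.5 − 0.25q_C.
At q_C = 14: q_A = 27.5 − 0.25·14 = 24.

24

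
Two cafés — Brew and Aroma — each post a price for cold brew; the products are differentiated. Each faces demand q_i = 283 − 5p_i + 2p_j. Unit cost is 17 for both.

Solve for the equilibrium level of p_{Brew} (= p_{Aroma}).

46

Brew's profit: π = (p_{Brew} − 17)(283 − 5p_{Brew} + 2p_{Aroma}).
∂π/∂p_{Brew} = 368 − 10p_{Brew} + 2p_{Aroma} = 0 ⇒ p_{Brew} = 36.8 + 0.2p_{Aroma}.
By symmetry p_{Aroma} = p_{Brew}; substituting into the reaction function, 0.8p_{Brew} = 36.8 and p_{Brew} = 46.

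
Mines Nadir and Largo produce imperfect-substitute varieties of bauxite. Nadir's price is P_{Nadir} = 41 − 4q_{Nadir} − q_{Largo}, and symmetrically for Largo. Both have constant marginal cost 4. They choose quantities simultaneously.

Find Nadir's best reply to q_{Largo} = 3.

Mine Nadir's profit: π = q_{Nadir}(41 − 4q_{Nadir} − q_{Largo}) − 4q_{Nadir}.
∂π/∂q_{Nadir} = 37 − 8q_{Nadir} − q_{Largo} = 0 ⇒ q_{Nadir} = 4.625 − 0.125q_{Largo}.
At q_{Largo} = 3: q_{Nadir} = 4.625 − 0.125·3 = 4.25.

4.25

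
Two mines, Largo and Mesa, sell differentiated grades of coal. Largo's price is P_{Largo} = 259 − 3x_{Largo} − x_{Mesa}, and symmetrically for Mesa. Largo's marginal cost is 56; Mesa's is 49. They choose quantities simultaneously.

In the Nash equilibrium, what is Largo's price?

Mine Largo's profit: π = x_{Largo}(259 − 3x_{Largo} − x_{Mesa}) − 56x_{Largo}.
∂π/∂x_{Largo} = 203 − 6x_{Largo} − x_{Mesa} = 0 ⇒ x_{Largo} = 203/6 − (1/6)x_{Mesa}.
Similarly x_{Mesa} = 35 − (1/6)x_{Largo}.
Substituting the second reaction function into the first: x_{Largo} = 203/6 − (1/6)(35 − (1/6)x_{Largo}), which gives (35/36)x_{Largo} = 28 ⇒ x_{Largo} = 28.8.
Then x_{Mesa} = 35 − (1/6)·28.8 = 30.2.
P_{Largo} = 259 − 3·28.8 − 30.2 = 142.4.

142.4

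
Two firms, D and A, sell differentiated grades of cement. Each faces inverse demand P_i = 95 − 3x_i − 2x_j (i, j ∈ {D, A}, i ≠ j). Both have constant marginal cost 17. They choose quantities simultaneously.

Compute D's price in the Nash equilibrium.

Firm D's profit: π = x_D(95 − 3x_D − 2x_A) − 17x_D.
∂π/∂x_D = 78 − 6x_D − 2x_A = 0 ⇒ x_D = 13 − (1/3)x_A.
By symmetry x_A = x_D; substituting into the reaction function, (4/3)x_D = 13 and x_D = 9.75.
P_D = 95 − 3·9.75 − 2·9.75 = 46.25.

46.25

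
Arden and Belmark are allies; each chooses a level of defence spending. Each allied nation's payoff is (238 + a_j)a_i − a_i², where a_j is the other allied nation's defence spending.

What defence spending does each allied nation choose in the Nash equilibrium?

Arden's payoff is (238 + a_B)a_A − a_A².
∂π/∂a_A = 238 + a_B − 2a_A = 0, so a_A = 119 + 0.5a_B.
The game is symmetric, so in equilibrium a_B = a_A: the reaction function gives 0.5a_A = 119, hence a_A = 238.

238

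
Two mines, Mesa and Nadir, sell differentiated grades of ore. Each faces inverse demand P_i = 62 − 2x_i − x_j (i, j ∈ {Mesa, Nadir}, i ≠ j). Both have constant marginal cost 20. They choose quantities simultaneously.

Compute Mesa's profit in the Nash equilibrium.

Mine Mesa's profit: π = x_{Mesa}(62 − 2x_{Mesa} − x_{Nadir}) − 20x_{Mesa}.
∂π/∂x_{Mesa} = 42 − 4x_{Mesa} − x_{Nadir} = 0 ⇒ x_{Mesa} = 10.5 − 0.25x_{Nadir}.
By symmetry x_{Nadir} = x_{Mesa}; substituting into the reaction function, 1.25x_{Mesa} = 10.5 and x_{Mesa} = 8.4.
P_{Mesa} = 62 − 2·8.4 − 8.4 = 36.8.
Profit = (36.8 − 20)·8.4 = 141.12.

141.12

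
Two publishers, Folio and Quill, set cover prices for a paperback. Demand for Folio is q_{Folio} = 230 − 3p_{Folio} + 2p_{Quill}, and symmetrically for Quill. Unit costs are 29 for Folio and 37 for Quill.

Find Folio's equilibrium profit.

8034.1875

Folio's profit: π = (p_{Folio} − 29)(230 − 3p_{Folio} + 2p_{Quill}).
∂π/∂p_{Folio} = 317 − 6p_{Folio} + 2p_{Quill} = 0 ⇒ p_{Folio} = 317/6 + (1/3)p_{Quill}.
Similarly p_{Quill} = 341/6 + (1/3)p_{Folio}.
Solving the two reaction functions simultaneously: (1 − (1/3)(1/3))p_{Folio} = 317/6 + (1/3)·(341/6), so (8/9)p_{Folio} = 646/9 and p_{Folio} = 80.75.
Then p_{Quill} = 341/6 + (1/3)·80.75 = 83.75.
q_{Folio} = 230 − 3·80.75 + 2·83.75 = 155.25.
Profit = (80.75 − 29)·155.25 = 8034.1875.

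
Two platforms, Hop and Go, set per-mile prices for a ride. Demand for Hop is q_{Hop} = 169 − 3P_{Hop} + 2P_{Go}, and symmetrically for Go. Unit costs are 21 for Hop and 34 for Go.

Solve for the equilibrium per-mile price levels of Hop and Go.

60.4375, 65.3125

Hop's profit: π = (P_{Hop} − 21)(169 − 3P_{Hop} + 2P_{Go}).
∂π/∂P_{Hop} = 232 − 6P_{Hop} + 2P_{Go} = 0 ⇒ P_{Hop} = 116/3 + (1/3)P_{Go}.
Similarly P_{Go} = 271/6 + (1/3)P_{Hop}.
Substituting the second reaction function into the first: P_{Hop} = 116/3 + (1/3)(271/6 + (1/3)P_{Hop}), which gives (8/9)P_{Hop} = 967/18 ⇒ P_{Hop} = 60.4375.
Then P_{Go} = 271/6 + (1/3)·60.4375 = 65.3125.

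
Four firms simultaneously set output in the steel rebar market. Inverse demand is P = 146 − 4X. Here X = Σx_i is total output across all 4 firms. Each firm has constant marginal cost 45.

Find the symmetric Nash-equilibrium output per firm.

A representative firm's profit is π_i = x_i(146 − 4X) − 45x_i, with X = x_i + Σ_{j≠i} x_j.
First-order condition: 101 − 8x_i − 4Σ_{j≠i} x_j = 0.
Imposing symmetry (x_j = x for all j) turns Σ_{j≠i} x_j into 3x, so 101 = 20x and x = 5.05.

5.05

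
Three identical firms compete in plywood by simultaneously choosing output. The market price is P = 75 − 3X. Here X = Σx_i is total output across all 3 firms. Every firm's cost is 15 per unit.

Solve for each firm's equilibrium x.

5

A representative firm's profit is π_i = x_i(75 − 3X) − 15x_i, with X = x_i + Σ_{j≠i} x_j.
First-order condition: 60 − 6x_i − 3Σ_{j≠i} x_j = 0.
With identical firms, set every x_j = x: then 60 − 6x − 6x = 0, i.e. x = 60/12 = 5.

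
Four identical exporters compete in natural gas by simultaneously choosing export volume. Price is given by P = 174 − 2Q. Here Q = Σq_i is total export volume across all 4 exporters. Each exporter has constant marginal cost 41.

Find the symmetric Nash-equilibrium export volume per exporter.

A representative exporter's profit is π_i = q_i(174 − 2Q) − 41q_i, with Q = q_i + Σ_{j≠i} q_j.
First-order condition: 133 − 4q_i − 2Σ_{j≠i} q_j = 0.
In a symmetric equilibrium every exporter chooses the same q, so Σ_{j≠i} q_j = 3q. The condition becomes 133 − 10q = 0, giving q = 133/10 = 13.3.

13.3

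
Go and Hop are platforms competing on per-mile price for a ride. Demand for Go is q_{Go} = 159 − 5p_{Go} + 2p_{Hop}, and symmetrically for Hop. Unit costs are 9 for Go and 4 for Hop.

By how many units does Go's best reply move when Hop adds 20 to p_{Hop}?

4

Go's profit: π = (p_{Go} − 9)(159 − 5p_{Go} + 2p_{Hop}).
∂π/∂p_{Go} = 204 − 10p_{Go} + 2p_{Hop} = 0 ⇒ p_{Go} = 20.4 + 0.2p_{Hop}.
The reaction-function slope is 0.2, so a 20-unit rise in p_{Hop} moves p_{Go} by 0.2 × 20 = 4. Go's best response rises — the actions are strategic complements.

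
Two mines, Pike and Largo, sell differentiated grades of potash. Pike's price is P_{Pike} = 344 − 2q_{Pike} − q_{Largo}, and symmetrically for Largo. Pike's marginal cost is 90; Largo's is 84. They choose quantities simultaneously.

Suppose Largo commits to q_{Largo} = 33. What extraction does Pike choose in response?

Mine Pike's profit: π = q_{Pike}(344 − 2q_{Pike} − q_{Largo}) − 90q_{Pike}.
∂π/∂q_{Pike} = 254 − 4q_{Pike} − q_{Largo} = 0 ⇒ q_{Pike} = 63.5 − 0.25q_{Largo}.
At q_{Largo} = 33: q_{Pike} = 63.5 − 0.25·33 = 55.25.

55.25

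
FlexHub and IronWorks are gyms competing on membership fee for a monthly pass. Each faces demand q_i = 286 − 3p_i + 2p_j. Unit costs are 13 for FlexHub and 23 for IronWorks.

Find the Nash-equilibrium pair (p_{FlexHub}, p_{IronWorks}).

83.125, 86.875

FlexHub's profit: π = (p_{FlexHub} − 13)(286 − 3p_{FlexHub} + 2p_{IronWorks}).
∂π/∂p_{FlexHub} = 325 − 6p_{FlexHub} + 2p_{IronWorks} = 0 ⇒ p_{FlexHub} = 325/6 + (1/3)p_{IronWorks}.
Similarly p_{IronWorks} = 355/6 + (1/3)p_{FlexHub}.
Solving the two reaction functions simultaneously: (1 − (1/3)(1/3))p_{FlexHub} = 325/6 + (1/3)·(355/6), so (8/9)p_{FlexHub} = 665/9 and p_{FlexHub} = 83.125.
Then p_{IronWorks} = 355/6 + (1/3)·83.125 = 86.875.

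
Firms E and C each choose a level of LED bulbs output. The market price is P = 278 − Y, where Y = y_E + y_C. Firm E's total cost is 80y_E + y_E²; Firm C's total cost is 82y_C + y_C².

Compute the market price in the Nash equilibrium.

199.2

Firm E's profit: π = y_E(278 − (y_E + y_C)) − 80y_E − y_E².
∂π/∂y_E = 198 − 4y_E − y_C = 0, so y_E = 49.5 − 0.25y_C.
By the same steps for C: y_C = 49 − 0.25y_E.
Substituting the second reaction function into the first: y_E = 49.5 − 0.25(49 − 0.25y_E), which gives 0.9375y_E = 37.25 ⇒ y_E = 596/15.
Then y_C = 49 − 0.25·(596/15) = 586/15.
Equilibrium price: P = 278 − 78.8 = 199.2.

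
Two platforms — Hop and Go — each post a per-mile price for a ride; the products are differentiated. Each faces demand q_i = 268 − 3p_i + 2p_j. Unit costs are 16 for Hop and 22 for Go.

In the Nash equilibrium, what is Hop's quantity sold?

Hop's profit: π = (p_{Hop} − 16)(268 − 3p_{Hop} + 2p_{Go}).
∂π/∂p_{Hop} = 316 − 6p_{Hop} + 2p_{Go} = 0 ⇒ p_{Hop} = 158/3 + (1/3)p_{Go}.
Similarly p_{Go} = 167/3 + (1/3)p_{Hop}.
Plugging p_{Go} into Hop's best response: p_{Hop} = 158/3 + (1/3)(167/3 + (1/3)p_{Hop}) ⇒ (8/9)p_{Hop} = 641/9, so p_{Hop} = 80.125.
Then p_{Go} = 167/3 + (1/3)·80.125 = 82.375.
q_{Hop} = 268 − 3·80.125 + 2·82.375 = 192.375.

192.375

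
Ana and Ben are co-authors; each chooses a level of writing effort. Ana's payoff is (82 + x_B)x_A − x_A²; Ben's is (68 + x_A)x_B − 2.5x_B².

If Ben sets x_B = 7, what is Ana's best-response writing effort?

44.5

Expanding Ana's payoff: 82x_A + x_Bx_A − x_A².
∂π/∂x_A = 82 + x_B − 2x_A = 0, so x_A = 41 + 0.5x_B.
At x_B = 7: x_A = 41 + 0.5·7 = 44.5.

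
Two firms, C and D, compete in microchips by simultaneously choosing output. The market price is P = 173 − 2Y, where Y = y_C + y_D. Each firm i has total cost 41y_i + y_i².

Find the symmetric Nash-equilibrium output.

16.5

Firm C's profit: π = y_C(173 − 2(y_C + y_D)) − 41y_C − y_C².
∂π/∂y_C = 132 − 6y_C − 2y_D = 0, so y_C = 22 − (1/3)y_D.
By symmetry y_D = y_C; substituting into the reaction function, (4/3)y_C = 22 and y_C = 16.5.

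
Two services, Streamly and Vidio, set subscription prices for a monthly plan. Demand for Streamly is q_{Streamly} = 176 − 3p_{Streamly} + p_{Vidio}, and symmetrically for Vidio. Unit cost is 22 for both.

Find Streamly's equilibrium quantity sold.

Streamly's profit: π = (p_{Streamly} − 22)(176 − 3p_{Streamly} + p_{Vidio}).
∂π/∂p_{Streamly} = 242 − 6p_{Streamly} + p_{Vidio} = 0 ⇒ p_{Streamly} = 121/3 + (1/6)p_{Vidio}.
The game is symmetric, so in equilibrium p_{Vidio} = p_{Streamly}: the reaction function gives (5/6)p_{Streamly} = 121/3, hence p_{Streamly} = 48.4.
q_{Streamly} = 176 − 3·48.4 + 48.4 = 79.2.

79.2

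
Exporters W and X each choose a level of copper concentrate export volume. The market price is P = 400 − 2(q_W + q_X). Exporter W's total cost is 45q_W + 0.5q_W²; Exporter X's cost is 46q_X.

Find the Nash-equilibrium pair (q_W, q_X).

44.5, 66.25

Exporter W's profit: π = q_W(400 − 2(q_W + q_X)) − 45q_W − 0.5q_W².
∂π/∂q_W = 355 − 5q_W − 2q_X = 0, so q_W = 71 − 0.4q_X.
For X: ∂π/∂q_X = 354 − 4q_X − 2q_W = 0 ⇒ q_X = 88.5 − 0.5q_W.
Substituting the second reaction function into the first: q_W = 71 − 0.4(88.5 − 0.5q_W), which gives 0.8q_W = 35.6 ⇒ q_W = 44.5.
Then q_X = 88.5 − 0.5·44.5 = 66.25.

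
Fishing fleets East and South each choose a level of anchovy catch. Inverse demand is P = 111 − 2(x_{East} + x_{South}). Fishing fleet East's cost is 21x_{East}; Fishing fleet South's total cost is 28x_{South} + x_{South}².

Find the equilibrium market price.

58.4

Fishing fleet East's profit: π = x_{East}(111 − 2(x_{East} + x_{South})) − 21x_{East}.
∂π/∂x_{East} = 90 − 4x_{East} − 2x_{South} = 0, so x_{East} = 22.5 − 0.5x_{South}.
For South: ∂π/∂x_{South} = 83 − 6x_{South} − 2x_{East} = 0 ⇒ x_{South} = 83/6 − (1/3)x_{East}.
Substituting the second reaction function into the first: x_{East} = 22.5 − 0.5(83/6 − (1/3)x_{East}), which gives (5/6)x_{East} = 187/12 ⇒ x_{East} = 18.7.
Then x_{South} = 83/6 − (1/3)·18.7 = 7.6.
Equilibrium price: P = 111 − 2·26.3 = 58.4.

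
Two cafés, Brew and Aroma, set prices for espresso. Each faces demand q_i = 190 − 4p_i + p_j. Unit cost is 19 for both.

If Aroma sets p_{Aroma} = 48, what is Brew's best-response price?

Brew's profit: π = (p_{Brew} − 19)(190 − 4p_{Brew} + p_{Aroma}).
∂π/∂p_{Brew} = 266 − 8p_{Brew} + p_{Aroma} = 0 ⇒ p_{Brew} = 33.25 + 0.125p_{Aroma}.
At p_{Aroma} = 48: p_{Brew} = 33.25 + 0.125·48 = 39.25.

39.25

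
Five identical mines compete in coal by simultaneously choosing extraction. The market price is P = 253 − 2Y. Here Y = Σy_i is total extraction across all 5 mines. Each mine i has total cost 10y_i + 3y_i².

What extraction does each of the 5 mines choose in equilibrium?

13.5

A representative mine's profit is π_i = y_i(253 − 2Y) − 10y_i − 3y_i², with Y = y_i + Σ_{j≠i} y_j.
First-order condition: 243 − 10y_i − 2Σ_{j≠i} y_j = 0.
With identical mines, set every y_j = y: then 243 − 10y − 8y = 0, i.e. y = 243/18 = 13.5.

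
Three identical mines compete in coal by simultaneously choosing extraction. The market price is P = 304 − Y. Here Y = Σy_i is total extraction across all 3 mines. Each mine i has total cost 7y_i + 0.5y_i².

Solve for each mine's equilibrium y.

A representative mine's profit is π_i = y_i(304 − Y) − 7y_i − 0.5y_i², with Y = y_i + Σ_{j≠i} y_j.
First-order condition: 297 − 3y_i − Σ_{j≠i} y_j = 0.
With identical mines, set every y_j = y: then 297 − 3y − 2y = 0, i.e. y = 297/5 = 59.4.

59.4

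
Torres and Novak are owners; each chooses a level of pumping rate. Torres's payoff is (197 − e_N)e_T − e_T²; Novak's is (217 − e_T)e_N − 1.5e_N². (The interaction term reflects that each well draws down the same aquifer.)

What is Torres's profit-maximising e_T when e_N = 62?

Expanding Torres's payoff: 197e_T − e_Ne_T − e_T².
∂π/∂e_T = 197 − e_N − 2e_T = 0, so e_T = 98.5 − 0.5e_N.
At e_N = 62: e_T = 98.5 − 0.5·62 = 67.5.

67.5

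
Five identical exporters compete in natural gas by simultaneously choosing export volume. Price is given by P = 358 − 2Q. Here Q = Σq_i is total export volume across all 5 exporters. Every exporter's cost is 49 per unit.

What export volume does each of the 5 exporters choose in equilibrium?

25.75

A representative exporter's profit is π_i = q_i(358 − 2Q) − 49q_i, with Q = q_i + Σ_{j≠i} q_j.
First-order condition: 309 − 4q_i − 2Σ_{j≠i} q_j = 0.
In a symmetric equilibrium every exporter chooses the same q, so Σ_{j≠i} q_j = 4q. The condition becomes 309 − 12q = 0, giving q = 309/12 = 25.75.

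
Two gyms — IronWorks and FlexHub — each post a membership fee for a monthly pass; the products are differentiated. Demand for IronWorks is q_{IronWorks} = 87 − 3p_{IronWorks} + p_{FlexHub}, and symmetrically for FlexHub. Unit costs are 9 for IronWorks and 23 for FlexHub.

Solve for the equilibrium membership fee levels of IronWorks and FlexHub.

24, 30

IronWorks's profit: π = (p_{IronWorks} − 9)(87 − 3p_{IronWorks} + p_{FlexHub}).
∂π/∂p_{IronWorks} = 114 − 6p_{IronWorks} + p_{FlexHub} = 0 ⇒ p_{IronWorks} = 19 + (1/6)p_{FlexHub}.
Similarly p_{FlexHub} = 26 + (1/6)p_{IronWorks}.
Plugging p_{FlexHub} into IronWorks's best response: p_{IronWorks} = 19 + (1/6)(26 + (1/6)p_{IronWorks}) ⇒ (35/36)p_{IronWorks} = 70/3, so p_{IronWorks} = 24.
Then p_{FlexHub} = 26 + (1/6)·24 = 30.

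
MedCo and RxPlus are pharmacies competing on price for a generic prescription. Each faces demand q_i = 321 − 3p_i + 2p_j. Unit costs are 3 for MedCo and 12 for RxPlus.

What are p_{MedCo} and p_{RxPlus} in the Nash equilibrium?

MedCo's profit: π = (p_{MedCo} − 3)(321 − 3p_{MedCo} + 2p_{RxPlus}).
∂π/∂p_{MedCo} = 330 − 6p_{MedCo} + 2p_{RxPlus} = 0 ⇒ p_{MedCo} = 55 + (1/3)p_{RxPlus}.
Similarly p_{RxPlus} = 59.5 + (1/3)p_{MedCo}.
Solving the two reaction functions simultaneously: (1 − (1/3)(1/3))p_{MedCo} = 55 + (1/3)·59.5, so (8/9)p_{MedCo} = 449/6 and p_{MedCo} = 84.1875.
Then p_{RxPlus} = 59.5 + (1/3)·84.1875 = 87.5625.

84.1875, 87.5625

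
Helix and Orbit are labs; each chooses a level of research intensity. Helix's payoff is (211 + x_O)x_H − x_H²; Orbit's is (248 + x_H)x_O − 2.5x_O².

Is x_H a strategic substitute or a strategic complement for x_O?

Expanding Helix's payoff: 211x_H + x_Ox_H − x_H².
∂π/∂x_H = 211 + x_O − 2x_H = 0, so x_H = 105.5 + 0.5x_O.
The best-response slope dx_H/dx_O = 0.5 > 0: the reaction function is upward-sloping, so the choices are strategic complements.

strategic complements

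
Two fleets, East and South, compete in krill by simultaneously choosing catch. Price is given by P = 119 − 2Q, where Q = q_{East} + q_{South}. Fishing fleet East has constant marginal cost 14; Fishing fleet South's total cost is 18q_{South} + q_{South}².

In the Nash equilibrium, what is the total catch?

31.1

Fishing fleet East's profit: π = q_{East}(119 − 2(q_{East} + q_{South})) − 14q_{East}.
∂π/∂q_{East} = 105 − 4q_{East} − 2q_{South} = 0, so q_{East} = 26.25 − 0.5q_{South}.
For South: ∂π/∂q_{South} = 101 − 6q_{South} − 2q_{East} = 0 ⇒ q_{South} = 101/6 − (1/3)q_{East}.
Substituting the second reaction function into the first: q_{East} = 26.25 − 0.5(101/6 − (1/3)q_{East}), which gives (5/6)q_{East} = 107/6 ⇒ q_{East} = 21.4.
Then q_{South} = 101/6 − (1/3)·21.4 = 9.7.
Total catch: 21.4 + 9.7 = 31.1.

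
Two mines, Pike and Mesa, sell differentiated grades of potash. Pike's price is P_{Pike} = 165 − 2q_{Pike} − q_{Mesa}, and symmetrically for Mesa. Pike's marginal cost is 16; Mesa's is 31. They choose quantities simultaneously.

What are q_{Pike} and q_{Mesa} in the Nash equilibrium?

30.8, 25.8

Mine Pike's profit: π = q_{Pike}(165 − 2q_{Pike} − q_{Mesa}) − 16q_{Pike}.
∂π/∂q_{Pike} = 149 − 4q_{Pike} − q_{Mesa} = 0 ⇒ q_{Pike} = 37.25 − 0.25q_{Mesa}.
Similarly q_{Mesa} = 33.5 − 0.25q_{Pike}.
Substituting the second reaction function into the first: q_{Pike} = 37.25 − 0.25(33.5 − 0.25q_{Pike}), which gives 0.9375q_{Pike} = 28.875 ⇒ q_{Pike} = 30.8.
Then q_{Mesa} = 33.5 − 0.25·30.8 = 25.8.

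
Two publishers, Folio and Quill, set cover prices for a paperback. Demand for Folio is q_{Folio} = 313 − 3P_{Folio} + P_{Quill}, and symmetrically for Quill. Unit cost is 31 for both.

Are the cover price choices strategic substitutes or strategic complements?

Folio's profit: π = (P_{Folio} − 31)(313 − 3P_{Folio} + P_{Quill}).
∂π/∂P_{Folio} = 406 − 6P_{Folio} + P_{Quill} = 0 ⇒ P_{Folio} = 203/3 + (1/6)P_{Quill}.
The best-response slope dP_{Folio}/dP_{Quill} = 1/6 > 0: the reaction function is upward-sloping, so the choices are strategic complements.

strategic complements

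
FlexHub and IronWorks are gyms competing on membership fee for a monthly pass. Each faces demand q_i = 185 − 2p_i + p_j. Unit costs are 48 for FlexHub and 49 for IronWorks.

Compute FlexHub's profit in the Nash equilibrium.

FlexHub's profit: π = (p_{FlexHub} − 48)(185 − 2p_{FlexHub} + p_{IronWorks}).
∂π/∂p_{FlexHub} = 281 − 4p_{FlexHub} + p_{IronWorks} = 0 ⇒ p_{FlexHub} = 70.25 + 0.25p_{IronWorks}.
Similarly p_{IronWorks} = 70.75 + 0.25p_{FlexHub}.
Solving the two reaction functions simultaneously: (1 − (0.25)(0.25))p_{FlexHub} = 70.25 + 0.25·70.75, so 0.9375p_{FlexHub} = 87.9375 and p_{FlexHub} = 93.8.
Then p_{IronWorks} = 70.75 + 0.25·93.8 = 94.2.
q_{FlexHub} = 185 − 2·93.8 + 94.2 = 91.6.
Profit = (93.8 − 48)·91.6 = 4195.28.

4195.28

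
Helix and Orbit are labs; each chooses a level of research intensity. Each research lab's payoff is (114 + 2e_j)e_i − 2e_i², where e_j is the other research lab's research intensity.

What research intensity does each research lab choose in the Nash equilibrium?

Helix's payoff is (114 + 2e_O)e_H − 2e_H².
∂π/∂e_H = 114 + 2e_O − 4e_H = 0, so e_H = 28.5 + 0.5e_O.
Setting e_H = e_O in the reaction function: e_H = 28.5 + 0.5e_H, so e_H = 28.5 / 0.5 = 57.

57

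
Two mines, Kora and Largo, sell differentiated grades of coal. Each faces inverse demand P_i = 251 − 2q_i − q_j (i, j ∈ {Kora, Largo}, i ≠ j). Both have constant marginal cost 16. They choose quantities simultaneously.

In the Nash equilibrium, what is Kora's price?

110

Mine Kora's profit: π = q_{Kora}(251 − 2q_{Kora} − q_{Largo}) − 16q_{Kora}.
∂π/∂q_{Kora} = 235 − 4q_{Kora} − q_{Largo} = 0 ⇒ q_{Kora} = 58.75 − 0.25q_{Largo}.
By symmetry q_{Largo} = q_{Kora}; substituting into the reaction function, 1.25q_{Kora} = 58.75 and q_{Kora} = 47.
P_{Kora} = 251 − 2·47 − 47 = 110.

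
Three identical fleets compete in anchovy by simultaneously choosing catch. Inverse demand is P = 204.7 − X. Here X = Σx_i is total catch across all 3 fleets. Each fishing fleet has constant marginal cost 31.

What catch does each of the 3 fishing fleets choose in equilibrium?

43.425

A representative fishing fleet's profit is π_i = x_i(204.7 − X) − 31x_i, with X = x_i + Σ_{j≠i} x_j.
First-order condition: 173.7 − 2x_i − Σ_{j≠i} x_j = 0.
With identical fishing fleets, set every x_j = x: then 173.7 − 2x − 2x = 0, i.e. x = 173.7/4 = 43.425.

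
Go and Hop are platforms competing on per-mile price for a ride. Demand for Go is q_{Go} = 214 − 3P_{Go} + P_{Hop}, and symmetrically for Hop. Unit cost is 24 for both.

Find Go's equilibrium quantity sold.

99.6

Go's profit: π = (P_{Go} − 24)(214 − 3P_{Go} + P_{Hop}).
∂π/∂P_{Go} = 286 − 6P_{Go} + P_{Hop} = 0 ⇒ P_{Go} = 143/3 + (1/6)P_{Hop}.
By symmetry P_{Hop} = P_{Go}; substituting into the reaction function, (5/6)P_{Go} = 143/3 and P_{Go} = 57.2.
q_{Go} = 214 − 3·57.2 + 57.2 = 99.6.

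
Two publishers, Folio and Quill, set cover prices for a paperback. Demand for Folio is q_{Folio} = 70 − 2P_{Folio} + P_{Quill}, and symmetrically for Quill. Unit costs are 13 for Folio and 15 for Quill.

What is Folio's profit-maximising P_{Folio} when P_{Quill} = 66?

Folio's profit: π = (P_{Folio} − 13)(70 − 2P_{Folio} + P_{Quill}).
∂π/∂P_{Folio} = 96 − 4P_{Folio} + P_{Quill} = 0 ⇒ P_{Folio} = 24 + 0.25P_{Quill}.
At P_{Quill} = 66: P_{Folio} = 24 + 0.25·66 = 40.5.

40.5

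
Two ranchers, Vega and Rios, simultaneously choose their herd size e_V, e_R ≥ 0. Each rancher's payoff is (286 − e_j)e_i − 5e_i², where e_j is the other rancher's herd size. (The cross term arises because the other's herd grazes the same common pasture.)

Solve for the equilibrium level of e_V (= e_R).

Vega's payoff is (286 − e_R)e_V − 5e_V².
∂π/∂e_V = 286 − e_R − 10e_V = 0, so e_V = 28.6 − 0.1e_R.
Setting e_V = e_R in the reaction function: e_V = 28.6 − 0.1e_V, so e_V = 28.6 / 1.1 = 26.

26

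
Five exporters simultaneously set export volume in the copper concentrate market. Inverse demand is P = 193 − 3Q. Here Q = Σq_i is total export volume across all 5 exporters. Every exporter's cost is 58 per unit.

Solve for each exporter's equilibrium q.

7.5

A representative exporter's profit is π_i = q_i(193 − 3Q) − 58q_i, with Q = q_i + Σ_{j≠i} q_j.
First-order condition: 135 − 6q_i − 3Σ_{j≠i} q_j = 0.
In a symmetric equilibrium every exporter chooses the same q, so Σ_{j≠i} q_j = 4q. The condition becomes 135 − 18q = 0, giving q = 135/18 = 7.5.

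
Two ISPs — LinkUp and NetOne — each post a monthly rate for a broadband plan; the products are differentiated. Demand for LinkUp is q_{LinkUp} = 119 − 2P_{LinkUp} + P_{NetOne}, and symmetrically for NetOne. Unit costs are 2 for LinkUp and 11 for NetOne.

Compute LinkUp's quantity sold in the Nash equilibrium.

LinkUp's profit: π = (P_{LinkUp} − 2)(119 − 2P_{LinkUp} + P_{NetOne}).
∂π/∂P_{LinkUp} = 123 − 4P_{LinkUp} + P_{NetOne} = 0 ⇒ P_{LinkUp} = 30.75 + 0.25P_{NetOne}.
Similarly P_{NetOne} = 35.25 + 0.25P_{LinkUp}.
Plugging P_{NetOne} into LinkUp's best response: P_{LinkUp} = 30.75 + 0.25(35.25 + 0.25P_{LinkUp}) ⇒ 0.9375P_{LinkUp} = 39.5625, so P_{LinkUp} = 42.2.
Then P_{NetOne} = 35.25 + 0.25·42.2 = 45.8.
q_{LinkUp} = 119 − 2·42.2 + 45.8 = 80.4.

80.4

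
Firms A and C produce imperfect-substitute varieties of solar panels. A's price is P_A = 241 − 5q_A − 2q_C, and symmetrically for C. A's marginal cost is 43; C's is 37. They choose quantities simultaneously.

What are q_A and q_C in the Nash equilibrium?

Firm A's profit: π = q_A(241 − 5q_A − 2q_C) − 43q_A.
∂π/∂q_A = 198 − 10q_A − 2q_C = 0 ⇒ q_A = 19.8 − 0.2q_C.
Similarly q_C = 20.4 − 0.2q_A.
Plugging q_C into A's best response: q_A = 19.8 − 0.2(20.4 − 0.2q_A) ⇒ 0.96q_A = 15.72, so q_A = 16.375.
Then q_C = 20.4 − 0.2·16.375 = 17.125.

16.375, 17.125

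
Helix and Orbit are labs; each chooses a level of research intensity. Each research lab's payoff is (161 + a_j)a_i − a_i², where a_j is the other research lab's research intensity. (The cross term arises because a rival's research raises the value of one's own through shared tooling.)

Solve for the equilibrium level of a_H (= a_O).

161

Helix's payoff is (161 + a_O)a_H − a_H².
∂π/∂a_H = 161 + a_O − 2a_H = 0, so a_H = 80.5 + 0.5a_O.
Setting a_H = a_O in the reaction function: a_H = 80.5 + 0.5a_H, so a_H = 80.5 / 0.5 = 161.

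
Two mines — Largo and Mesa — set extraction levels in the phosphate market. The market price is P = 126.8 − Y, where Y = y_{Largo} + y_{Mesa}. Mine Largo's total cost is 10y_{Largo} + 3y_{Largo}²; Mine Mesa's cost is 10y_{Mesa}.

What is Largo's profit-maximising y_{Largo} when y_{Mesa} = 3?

14.225

Mine Largo's profit: π = y_{Largo}(126.8 − (y_{Largo} + y_{Mesa})) − 10y_{Largo} − 3y_{Largo}².
∂π/∂y_{Largo} = 116.8 − 8y_{Largo} − y_{Mesa} = 0, so y_{Largo} = 14.6 − 0.125y_{Mesa}.
At y_{Mesa} = 3: y_{Largo} = 14.6 − 0.125·3 = 14.225.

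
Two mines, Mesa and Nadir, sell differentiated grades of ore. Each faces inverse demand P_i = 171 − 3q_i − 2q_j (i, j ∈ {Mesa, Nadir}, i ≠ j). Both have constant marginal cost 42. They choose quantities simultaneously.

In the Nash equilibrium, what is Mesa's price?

90.375

Mine Mesa's profit: π = q_{Mesa}(171 − 3q_{Mesa} − 2q_{Nadir}) − 42q_{Mesa}.
∂π/∂q_{Mesa} = 129 − 6q_{Mesa} − 2q_{Nadir} = 0 ⇒ q_{Mesa} = 21.5 − (1/3)q_{Nadir}.
The game is symmetric, so in equilibrium q_{Nadir} = q_{Mesa}: the reaction function gives (4/3)q_{Mesa} = 21.5, hence q_{Mesa} = 16.125.
P_{Mesa} = 171 − 3·16.125 − 2·16.125 = 90.375.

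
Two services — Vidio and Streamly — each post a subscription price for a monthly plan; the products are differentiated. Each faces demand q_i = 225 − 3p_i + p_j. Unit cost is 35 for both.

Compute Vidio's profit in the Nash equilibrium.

Vidio's profit: π = (p_{Vidio} − 35)(225 − 3p_{Vidio} + p_{Streamly}).
∂π/∂p_{Vidio} = 330 − 6p_{Vidio} + p_{Streamly} = 0 ⇒ p_{Vidio} = 55 + (1/6)p_{Streamly}.
The game is symmetric, so in equilibrium p_{Streamly} = p_{Vidio}: the reaction function gives (5/6)p_{Vidio} = 55, hence p_{Vidio} = 66.
q_{Vidio} = 225 − 3·66 + 66 = 93.
Profit = (66 − 35)·93 = 2883.

2883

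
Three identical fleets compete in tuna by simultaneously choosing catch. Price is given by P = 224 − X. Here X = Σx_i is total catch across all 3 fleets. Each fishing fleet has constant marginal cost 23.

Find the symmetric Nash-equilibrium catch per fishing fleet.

50.25

A representative fishing fleet's profit is π_i = x_i(224 − X) − 23x_i, with X = x_i + Σ_{j≠i} x_j.
First-order condition: 201 − 2x_i − Σ_{j≠i} x_j = 0.
Imposing symmetry (x_j = x for all j) turns Σ_{j≠i} x_j into 2x, so 201 = 4x and x = 50.25.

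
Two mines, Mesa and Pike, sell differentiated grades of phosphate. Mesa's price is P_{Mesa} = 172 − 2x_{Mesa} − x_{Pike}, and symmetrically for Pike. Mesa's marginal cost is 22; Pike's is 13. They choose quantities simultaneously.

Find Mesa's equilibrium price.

80.8

Mine Mesa's profit: π = x_{Mesa}(172 − 2x_{Mesa} − x_{Pike}) − 22x_{Mesa}.
∂π/∂x_{Mesa} = 150 − 4x_{Mesa} − x_{Pike} = 0 ⇒ x_{Mesa} = 37.5 − 0.25x_{Pike}.
Similarly x_{Pike} = 39.75 − 0.25x_{Mesa}.
Solving the two reaction functions simultaneously: (1 − (−0.25)(−0.25))x_{Mesa} = 37.5 − 0.25·39.75, so 0.9375x_{Mesa} = 27.5625 and x_{Mesa} = 29.4.
Then x_{Pike} = 39.75 − 0.25·29.4 = 32.4.
P_{Mesa} = 172 − 2·29.4 − 32.4 = 80.8.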